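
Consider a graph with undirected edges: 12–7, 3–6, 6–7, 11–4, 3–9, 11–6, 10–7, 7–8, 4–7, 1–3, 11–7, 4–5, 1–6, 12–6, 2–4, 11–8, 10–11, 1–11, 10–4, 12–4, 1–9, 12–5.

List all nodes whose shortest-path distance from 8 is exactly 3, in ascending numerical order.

2, 3, 5, 9

Level 0: 8
Level 1: 7, 11
Level 2: 1, 4, 6, 10, 12
Level 3: 2, 3, 5, 9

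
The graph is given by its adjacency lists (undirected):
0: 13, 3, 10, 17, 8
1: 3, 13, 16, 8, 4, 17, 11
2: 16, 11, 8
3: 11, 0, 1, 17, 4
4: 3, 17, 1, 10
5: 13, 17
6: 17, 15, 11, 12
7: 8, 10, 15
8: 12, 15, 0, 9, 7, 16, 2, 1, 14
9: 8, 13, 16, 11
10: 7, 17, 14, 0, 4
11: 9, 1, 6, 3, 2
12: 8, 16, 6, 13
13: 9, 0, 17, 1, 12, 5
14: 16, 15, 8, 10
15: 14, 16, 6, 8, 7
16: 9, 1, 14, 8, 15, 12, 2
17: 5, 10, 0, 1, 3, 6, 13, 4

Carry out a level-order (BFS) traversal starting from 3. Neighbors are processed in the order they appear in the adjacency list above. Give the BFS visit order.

Visit 3; enqueue 11, 0, 1, 17, 4 → queue [11, 0, 1, 17, 4]
Visit 11; enqueue 9, 6, 2 → queue [0, 1, 17, 4, 9, 6, 2]
Visit 0; enqueue 13, 10, 8 → queue [1, 17, 4, 9, 6, 2, 13, 10, 8]
Visit 1; enqueue 16 → queue [17, 4, 9, 6, 2, 13, 10, 8, 16]
Visit 17; enqueue 5 → queue [4, 9, 6, 2, 13, 10, 8, 16, 5]
Visit 4 → queue [9, 6, 2, 13, 10, 8, 16, 5]
Visit 9 → queue [6, 2, 13, 10, 8, 16, 5]
Visit 6; enqueue 15, 12 → queue [2, 13, 10, 8, 16, 5, 15, 12]
Visit 2 → queue [13, 10, 8, 16, 5, 15, 12]
Visit 13 → queue [10, 8, 16, 5, 15, 12]
Visit 10; enqueue 7, 14 → queue [8, 16, 5, 15, 12, 7, 14]
Visit 8 → queue [16, 5, 15, 12, 7, 14]
Visit 16 → queue [5, 15, 12, 7, 14]
Visit 5 → queue [15, 12, 7, 14]
Visit 15 → queue [12, 7, 14]
Visit 12 → queue [7, 14]
Visit 7 → queue [14]
Visit 14 → queue []

3 → 11 → 0 → 1 → 17 → 4 → 9 → 6 → 2 → 13 → 10 → 8 → 16 → 5 → 15 → 12 → 7 → 14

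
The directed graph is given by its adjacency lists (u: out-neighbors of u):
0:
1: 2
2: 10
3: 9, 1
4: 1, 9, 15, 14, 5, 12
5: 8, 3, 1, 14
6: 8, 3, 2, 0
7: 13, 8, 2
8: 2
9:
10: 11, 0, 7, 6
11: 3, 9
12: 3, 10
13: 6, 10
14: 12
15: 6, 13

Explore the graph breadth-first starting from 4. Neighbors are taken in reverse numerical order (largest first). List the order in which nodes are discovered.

Visit 4; enqueue 15, 14, 12, 9, 5, 1 → queue [15, 14, 12, 9, 5, 1]
Visit 15; enqueue 13, 6 → queue [14, 12, 9, 5, 1, 13, 6]
Visit 14 → queue [12, 9, 5, 1, 13, 6]
Visit 12; enqueue 10, 3 → queue [9, 5, 1, 13, 6, 10, 3]
Visit 9 → queue [5, 1, 13, 6, 10, 3]
Visit 5; enqueue 8 → queue [1, 13, 6, 10, 3, 8]
Visit 1; enqueue 2 → queue [13, 6, 10, 3, 8, 2]
Visit 13 → queue [6, 10, 3, 8, 2]
Visit 6; enqueue 0 → queue [10, 3, 8, 2, 0]
Visit 10; enqueue 11, 7 → queue [3, 8, 2, 0, 11, 7]
Visit 3 → queue [8, 2, 0, 11, 7]
Visit 8 → queue [2, 0, 11, 7]
Visit 2 → queue [0, 11, 7]
Visit 0 → queue [11, 7]
Visit 11 → queue [7]
Visit 7 → queue []

4, 15, 14, 12, 9, 5, 1, 13, 6, 10, 3, 8, 2, 0, 11, 7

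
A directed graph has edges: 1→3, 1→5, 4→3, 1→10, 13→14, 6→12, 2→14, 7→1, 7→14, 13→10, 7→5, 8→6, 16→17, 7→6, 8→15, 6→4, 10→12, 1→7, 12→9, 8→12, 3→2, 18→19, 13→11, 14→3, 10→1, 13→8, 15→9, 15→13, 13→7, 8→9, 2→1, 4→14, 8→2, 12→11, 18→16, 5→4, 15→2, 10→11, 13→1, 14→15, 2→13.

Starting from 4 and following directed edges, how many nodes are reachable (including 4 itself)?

15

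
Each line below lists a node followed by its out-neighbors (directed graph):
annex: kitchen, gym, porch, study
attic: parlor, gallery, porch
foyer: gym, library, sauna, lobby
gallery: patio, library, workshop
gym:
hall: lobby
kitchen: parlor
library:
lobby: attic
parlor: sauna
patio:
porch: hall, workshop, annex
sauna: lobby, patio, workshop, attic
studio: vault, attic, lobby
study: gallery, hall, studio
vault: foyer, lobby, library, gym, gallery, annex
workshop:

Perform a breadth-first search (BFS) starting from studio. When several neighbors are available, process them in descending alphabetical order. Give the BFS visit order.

Visit studio; enqueue vault, lobby, attic → queue [vault, lobby, attic]
Visit vault; enqueue library, gym, gallery, foyer, annex → queue [lobby, attic, library, gym, gallery, foyer, annex]
Visit lobby → queue [attic, library, gym, gallery, foyer, annex]
Visit attic; enqueue porch, parlor → queue [library, gym, gallery, foyer, annex, porch, parlor]
Visit library → queue [gym, gallery, foyer, annex, porch, parlor]
Visit gym → queue [gallery, foyer, annex, porch, parlor]
Visit gallery; enqueue workshop, patio → queue [foyer, annex, porch, parlor, workshop, patio]
Visit foyer; enqueue sauna → queue [annex, porch, parlor, workshop, patio, sauna]
Visit annex; enqueue study, kitchen → queue [porch, parlor, workshop, patio, sauna, study, kitchen]
Visit porch; enqueue hall → queue [parlor, workshop, patio, sauna, study, kitchen, hall]
Visit parlor → queue [workshop, patio, sauna, study, kitchen, hall]
Visit workshop → queue [patio, sauna, study, kitchen, hall]
Visit patio → queue [sauna, study, kitchen, hall]
Visit sauna → queue [study, kitchen, hall]
Visit study → queue [kitchen, hall]
Visit kitchen → queue [hall]
Visit hall → queue []

studio → vault → lobby → attic → library → gym → gallery → foyer → annex → porch → parlor → workshop → patio → sauna → study → kitchen → hall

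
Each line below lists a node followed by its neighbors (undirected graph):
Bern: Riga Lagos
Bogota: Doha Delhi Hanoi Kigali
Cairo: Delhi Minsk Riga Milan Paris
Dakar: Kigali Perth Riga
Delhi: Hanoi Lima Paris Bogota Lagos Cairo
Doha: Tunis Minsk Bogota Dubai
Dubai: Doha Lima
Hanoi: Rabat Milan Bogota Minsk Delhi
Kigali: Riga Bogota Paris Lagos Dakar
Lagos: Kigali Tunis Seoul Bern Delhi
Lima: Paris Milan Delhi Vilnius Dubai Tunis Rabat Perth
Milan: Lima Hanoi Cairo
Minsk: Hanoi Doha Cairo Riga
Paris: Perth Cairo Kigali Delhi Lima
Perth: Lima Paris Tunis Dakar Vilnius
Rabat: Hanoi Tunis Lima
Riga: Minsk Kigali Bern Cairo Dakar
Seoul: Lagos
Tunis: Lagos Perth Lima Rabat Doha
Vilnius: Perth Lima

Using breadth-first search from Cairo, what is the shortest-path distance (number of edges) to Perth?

Level 0: Cairo
Level 1: Delhi, Milan, Minsk, Paris, Riga
Level 2: Bern, Bogota, Dakar, Doha, Hanoi, Kigali, Lagos, Lima, Perth
Level 3: Dubai, Rabat, Seoul, Tunis, Vilnius
Perth first appears at level 2.

2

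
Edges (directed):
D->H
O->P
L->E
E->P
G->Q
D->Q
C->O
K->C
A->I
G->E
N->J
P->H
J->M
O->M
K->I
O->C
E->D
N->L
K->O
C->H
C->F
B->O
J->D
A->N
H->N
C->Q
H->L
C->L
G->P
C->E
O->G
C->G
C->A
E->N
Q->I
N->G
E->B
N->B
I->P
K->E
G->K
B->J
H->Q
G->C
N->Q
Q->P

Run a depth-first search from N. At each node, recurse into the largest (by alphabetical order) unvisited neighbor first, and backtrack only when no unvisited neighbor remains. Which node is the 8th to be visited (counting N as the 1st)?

Visit N
N → Q
Q → P
P → H
H → L
L → E
E → D
E → B
B → O
O → M
O → G
G → K
K → I
K → C
C → F
C → A
B → J

Visit order: N, Q, P, H, L, E, D, B, O, M, G, K, I, C, F, A, J

B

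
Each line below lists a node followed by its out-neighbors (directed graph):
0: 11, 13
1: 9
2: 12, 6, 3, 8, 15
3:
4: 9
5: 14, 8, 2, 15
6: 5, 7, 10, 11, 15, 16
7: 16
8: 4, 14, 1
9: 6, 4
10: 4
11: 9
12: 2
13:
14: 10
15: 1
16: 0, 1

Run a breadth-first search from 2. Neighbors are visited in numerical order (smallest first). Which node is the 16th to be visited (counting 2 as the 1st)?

0

Visit 2; enqueue 3, 6, 8, 12, 15 → queue [3, 6, 8, 12, 15]
Visit 3 → queue [6, 8, 12, 15]
Visit 6; enqueue 5, 7, 10, 11, 16 → queue [8, 12, 15, 5, 7, 10, 11, 16]
Visit 8; enqueue 1, 4, 14 → queue [12, 15, 5, 7, 10, 11, 16, 1, 4, 14]
Visit 12 → queue [15, 5, 7, 10, 11, 16, 1, 4, 14]
Visit 15 → queue [5, 7, 10, 11, 16, 1, 4, 14]
Visit 5 → queue [7, 10, 11, 16, 1, 4, 14]
Visit 7 → queue [10, 11, 16, 1, 4, 14]
Visit 10 → queue [11, 16, 1, 4, 14]
Visit 11; enqueue 9 → queue [16, 1, 4, 14, 9]
Visit 16; enqueue 0 → queue [1, 4, 14, 9, 0]
Visit 1 → queue [4, 14, 9, 0]
Visit 4 → queue [14, 9, 0]
Visit 14 → queue [9, 0]
Visit 9 → queue [0]
Visit 0; enqueue 13 → queue [13]
Visit 13 → queue []

Visit order: 2, 3, 6, 8, 12, 15, 5, 7, 10, 11, 16, 1, 4, 14, 9, 0, 13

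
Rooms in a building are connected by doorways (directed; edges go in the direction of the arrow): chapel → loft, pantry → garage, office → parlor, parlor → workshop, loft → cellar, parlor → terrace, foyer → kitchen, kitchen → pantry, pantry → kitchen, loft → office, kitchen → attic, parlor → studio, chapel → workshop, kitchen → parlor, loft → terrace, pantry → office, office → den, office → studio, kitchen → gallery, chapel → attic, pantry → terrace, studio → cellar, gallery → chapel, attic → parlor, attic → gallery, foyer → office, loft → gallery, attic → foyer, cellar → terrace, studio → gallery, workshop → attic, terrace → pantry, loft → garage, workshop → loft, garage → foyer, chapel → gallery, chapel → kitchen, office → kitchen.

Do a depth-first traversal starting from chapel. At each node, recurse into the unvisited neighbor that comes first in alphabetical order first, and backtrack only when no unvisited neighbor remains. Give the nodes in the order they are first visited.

chapel -> attic -> foyer -> kitchen -> gallery -> pantry -> garage -> office -> den -> parlor -> studio -> cellar -> terrace -> workshop -> loft

Visit chapel
chapel → attic
attic → foyer
foyer → kitchen
kitchen → gallery
kitchen → pantry
pantry → garage
pantry → office
office → den
office → parlor
parlor → studio
studio → cellar
cellar → terrace
parlor → workshop
workshop → loft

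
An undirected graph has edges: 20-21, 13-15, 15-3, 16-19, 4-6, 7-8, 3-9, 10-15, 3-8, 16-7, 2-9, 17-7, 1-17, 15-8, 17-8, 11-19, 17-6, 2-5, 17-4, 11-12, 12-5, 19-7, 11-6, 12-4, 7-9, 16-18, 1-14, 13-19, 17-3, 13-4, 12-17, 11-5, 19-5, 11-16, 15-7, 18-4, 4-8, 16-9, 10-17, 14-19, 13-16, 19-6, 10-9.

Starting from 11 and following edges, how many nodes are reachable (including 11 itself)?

19

BFS from 11 visits: 11, 19, 16, 12, 6, 5, 14, 13, 7, 18, 9, 17, 4, 2, 1, 15, 8, 10, 3
Reachable nodes: 19 of 21 total.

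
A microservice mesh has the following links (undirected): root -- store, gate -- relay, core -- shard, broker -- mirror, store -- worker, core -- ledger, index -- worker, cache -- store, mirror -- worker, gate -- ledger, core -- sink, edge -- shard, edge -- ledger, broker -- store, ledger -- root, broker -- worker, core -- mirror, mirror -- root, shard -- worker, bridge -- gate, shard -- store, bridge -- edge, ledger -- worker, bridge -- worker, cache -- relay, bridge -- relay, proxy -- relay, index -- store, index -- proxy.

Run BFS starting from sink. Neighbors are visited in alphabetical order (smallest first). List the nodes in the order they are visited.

Visit sink; enqueue core → queue [core]
Visit core; enqueue ledger, mirror, shard → queue [ledger, mirror, shard]
Visit ledger; enqueue edge, gate, root, worker → queue [mirror, shard, edge, gate, root, worker]
Visit mirror; enqueue broker → queue [shard, edge, gate, root, worker, broker]
Visit shard; enqueue store → queue [edge, gate, root, worker, broker, store]
Visit edge; enqueue bridge → queue [gate, root, worker, broker, store, bridge]
Visit gate; enqueue relay → queue [root, worker, broker, store, bridge, relay]
Visit root → queue [worker, broker, store, bridge, relay]
Visit worker; enqueue index → queue [broker, store, bridge, relay, index]
Visit broker → queue [store, bridge, relay, index]
Visit store; enqueue cache → queue [bridge, relay, index, cache]
Visit bridge → queue [relay, index, cache]
Visit relay; enqueue proxy → queue [index, cache, proxy]
Visit index → queue [cache, proxy]
Visit cache → queue [proxy]
Visit proxy → queue []

sink, core, ledger, mirror, shard, edge, gate, root, worker, broker, store, bridge, relay, index, cache, proxy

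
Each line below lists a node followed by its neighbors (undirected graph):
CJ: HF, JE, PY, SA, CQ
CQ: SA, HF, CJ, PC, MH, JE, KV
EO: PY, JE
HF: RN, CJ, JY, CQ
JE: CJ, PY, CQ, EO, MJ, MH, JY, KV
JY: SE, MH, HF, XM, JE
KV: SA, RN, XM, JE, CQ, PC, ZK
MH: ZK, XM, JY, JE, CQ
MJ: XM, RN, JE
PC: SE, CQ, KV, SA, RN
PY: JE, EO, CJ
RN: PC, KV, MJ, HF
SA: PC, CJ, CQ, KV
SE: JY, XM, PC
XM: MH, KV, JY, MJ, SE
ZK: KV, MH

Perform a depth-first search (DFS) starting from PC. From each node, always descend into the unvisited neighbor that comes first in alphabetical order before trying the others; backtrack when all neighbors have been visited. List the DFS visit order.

PC -> CQ -> CJ -> HF -> JY -> JE -> EO -> PY -> KV -> RN -> MJ -> XM -> MH -> ZK -> SE -> SA

Visit PC
PC → CQ
CQ → CJ
CJ → HF
HF → JY
JY → JE
JE → EO
EO → PY
JE → KV
KV → RN
RN → MJ
MJ → XM
XM → MH
MH → ZK
XM → SE
KV → SA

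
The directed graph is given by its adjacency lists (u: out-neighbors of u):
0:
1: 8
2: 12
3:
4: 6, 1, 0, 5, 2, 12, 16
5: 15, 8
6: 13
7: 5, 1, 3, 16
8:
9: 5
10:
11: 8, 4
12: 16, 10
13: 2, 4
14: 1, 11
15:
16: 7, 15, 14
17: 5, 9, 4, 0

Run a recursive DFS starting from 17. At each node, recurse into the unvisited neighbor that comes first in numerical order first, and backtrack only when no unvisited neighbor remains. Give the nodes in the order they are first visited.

Visit 17
17 → 0
17 → 4
4 → 1
1 → 8
4 → 2
2 → 12
12 → 10
12 → 16
16 → 7
7 → 3
7 → 5
5 → 15
16 → 14
14 → 11
4 → 6
6 → 13
17 → 9

17 0 4 1 8 2 12 10 16 7 3 5 15 14 11 6 13 9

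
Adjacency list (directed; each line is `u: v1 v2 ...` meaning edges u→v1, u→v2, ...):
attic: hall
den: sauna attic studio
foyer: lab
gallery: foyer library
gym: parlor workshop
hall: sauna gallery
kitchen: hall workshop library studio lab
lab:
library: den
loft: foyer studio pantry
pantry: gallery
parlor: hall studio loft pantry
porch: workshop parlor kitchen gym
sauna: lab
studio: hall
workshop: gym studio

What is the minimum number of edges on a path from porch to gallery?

3

Level 0: porch
Level 1: gym, kitchen, parlor, workshop
Level 2: hall, lab, library, loft, pantry, studio
Level 3: den, foyer, gallery, sauna
Level 4: attic
gallery first appears at level 3.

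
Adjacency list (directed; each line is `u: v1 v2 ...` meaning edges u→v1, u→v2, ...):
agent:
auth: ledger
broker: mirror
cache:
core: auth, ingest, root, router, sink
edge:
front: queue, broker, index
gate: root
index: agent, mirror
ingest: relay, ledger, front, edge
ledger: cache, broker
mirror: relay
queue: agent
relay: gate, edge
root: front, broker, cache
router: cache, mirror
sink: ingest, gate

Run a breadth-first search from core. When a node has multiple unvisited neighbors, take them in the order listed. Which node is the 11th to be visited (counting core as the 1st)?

broker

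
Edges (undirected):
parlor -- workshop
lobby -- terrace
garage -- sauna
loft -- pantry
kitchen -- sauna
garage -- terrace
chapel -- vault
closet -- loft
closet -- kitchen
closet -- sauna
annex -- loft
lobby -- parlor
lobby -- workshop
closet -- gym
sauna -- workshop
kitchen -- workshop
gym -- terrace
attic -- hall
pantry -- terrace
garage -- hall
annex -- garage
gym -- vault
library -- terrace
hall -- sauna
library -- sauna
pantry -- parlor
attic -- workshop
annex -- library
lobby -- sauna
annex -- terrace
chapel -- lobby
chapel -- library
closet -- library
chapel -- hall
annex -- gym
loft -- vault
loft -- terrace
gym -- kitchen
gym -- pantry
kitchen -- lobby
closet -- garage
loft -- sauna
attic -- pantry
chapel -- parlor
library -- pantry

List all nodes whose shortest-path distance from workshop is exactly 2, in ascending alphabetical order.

chapel, closet, garage, gym, hall, library, loft, pantry, terrace

Level 0: workshop
Level 1: attic, kitchen, lobby, parlor, sauna
Level 2: chapel, closet, garage, gym, hall, library, loft, pantry, terrace
Level 3: annex, vault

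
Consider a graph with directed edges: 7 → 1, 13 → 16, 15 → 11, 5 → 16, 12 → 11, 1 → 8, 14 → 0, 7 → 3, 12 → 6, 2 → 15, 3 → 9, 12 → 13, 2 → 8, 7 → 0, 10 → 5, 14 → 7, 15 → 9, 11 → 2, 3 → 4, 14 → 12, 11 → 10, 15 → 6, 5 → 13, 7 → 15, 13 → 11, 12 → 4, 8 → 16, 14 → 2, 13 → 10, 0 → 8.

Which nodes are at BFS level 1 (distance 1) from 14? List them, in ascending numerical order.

Level 0: 14
Level 1: 0, 2, 7, 12
Level 2: 1, 3, 4, 6, 8, 11, 13, 15
Level 3: 9, 10, 16
Level 4: 5

0, 2, 7, 12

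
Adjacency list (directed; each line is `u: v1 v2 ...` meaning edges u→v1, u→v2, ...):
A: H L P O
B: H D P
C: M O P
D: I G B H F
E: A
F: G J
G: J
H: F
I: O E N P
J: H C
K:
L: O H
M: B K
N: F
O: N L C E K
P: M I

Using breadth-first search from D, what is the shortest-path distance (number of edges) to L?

Level 0: D
Level 1: B, F, G, H, I
Level 2: E, J, N, O, P
Level 3: A, C, K, L, M
L first appears at level 3.

3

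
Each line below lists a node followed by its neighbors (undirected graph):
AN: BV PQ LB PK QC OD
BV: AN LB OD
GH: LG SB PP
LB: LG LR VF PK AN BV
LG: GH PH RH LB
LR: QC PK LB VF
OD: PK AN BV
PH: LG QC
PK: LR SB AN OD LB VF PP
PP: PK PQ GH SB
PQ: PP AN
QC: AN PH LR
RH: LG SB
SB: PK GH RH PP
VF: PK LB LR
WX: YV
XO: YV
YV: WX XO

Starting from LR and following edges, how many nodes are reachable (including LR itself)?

BFS from LR visits: LR, VF, QC, PK, LB, PH, AN, SB, PP, OD, LG, BV, PQ, RH, GH
Reachable nodes: 15 of 18 total.

15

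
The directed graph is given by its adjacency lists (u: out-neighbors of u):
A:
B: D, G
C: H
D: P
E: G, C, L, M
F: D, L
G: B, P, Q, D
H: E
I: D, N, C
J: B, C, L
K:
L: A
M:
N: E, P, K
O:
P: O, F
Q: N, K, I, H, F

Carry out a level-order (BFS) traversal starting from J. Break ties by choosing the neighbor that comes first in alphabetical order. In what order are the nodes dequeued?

J B C L D G H A P Q E F O I K N M

Visit J; enqueue B, C, L → queue [B, C, L]
Visit B; enqueue D, G → queue [C, L, D, G]
Visit C; enqueue H → queue [L, D, G, H]
Visit L; enqueue A → queue [D, G, H, A]
Visit D; enqueue P → queue [G, H, A, P]
Visit G; enqueue Q → queue [H, A, P, Q]
Visit H; enqueue E → queue [A, P, Q, E]
Visit A → queue [P, Q, E]
Visit P; enqueue F, O → queue [Q, E, F, O]
Visit Q; enqueue I, K, N → queue [E, F, O, I, K, N]
Visit E; enqueue M → queue [F, O, I, K, N, M]
Visit F → queue [O, I, K, N, M]
Visit O → queue [I, K, N, M]
Visit I → queue [K, N, M]
Visit K → queue [N, M]
Visit N → queue [M]
Visit M → queue []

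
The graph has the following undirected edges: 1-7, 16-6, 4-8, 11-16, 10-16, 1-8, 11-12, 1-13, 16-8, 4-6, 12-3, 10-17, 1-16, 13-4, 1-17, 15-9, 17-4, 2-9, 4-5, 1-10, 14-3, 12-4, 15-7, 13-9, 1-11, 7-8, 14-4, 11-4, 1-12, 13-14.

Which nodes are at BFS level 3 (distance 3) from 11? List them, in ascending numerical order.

Level 0: 11
Level 1: 1, 4, 12, 16
Level 2: 3, 5, 6, 7, 8, 10, 13, 14, 17
Level 3: 9, 15
Level 4: 2

9, 15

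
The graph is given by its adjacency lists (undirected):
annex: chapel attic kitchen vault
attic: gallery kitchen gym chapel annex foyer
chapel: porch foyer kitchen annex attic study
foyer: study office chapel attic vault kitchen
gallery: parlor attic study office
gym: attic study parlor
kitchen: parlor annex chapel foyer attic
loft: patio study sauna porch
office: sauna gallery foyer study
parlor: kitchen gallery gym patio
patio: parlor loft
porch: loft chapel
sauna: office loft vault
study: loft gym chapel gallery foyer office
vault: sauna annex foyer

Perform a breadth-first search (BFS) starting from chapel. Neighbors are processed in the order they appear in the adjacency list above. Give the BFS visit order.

chapel → porch → foyer → kitchen → annex → attic → study → loft → office → vault → parlor → gallery → gym → patio → sauna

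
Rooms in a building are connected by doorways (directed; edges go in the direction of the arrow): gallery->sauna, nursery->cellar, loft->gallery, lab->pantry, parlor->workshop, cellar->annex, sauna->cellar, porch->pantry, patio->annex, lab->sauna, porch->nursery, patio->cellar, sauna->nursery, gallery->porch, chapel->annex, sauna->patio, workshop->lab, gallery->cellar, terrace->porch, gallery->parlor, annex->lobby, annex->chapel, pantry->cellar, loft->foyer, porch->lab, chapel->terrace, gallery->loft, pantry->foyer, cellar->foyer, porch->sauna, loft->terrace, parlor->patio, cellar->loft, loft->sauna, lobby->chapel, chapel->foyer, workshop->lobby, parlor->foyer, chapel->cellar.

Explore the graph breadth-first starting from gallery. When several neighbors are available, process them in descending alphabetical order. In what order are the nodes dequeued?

gallery, sauna, porch, parlor, loft, cellar, patio, nursery, pantry, lab, workshop, foyer, terrace, annex, lobby, chapel

Visit gallery; enqueue sauna, porch, parlor, loft, cellar → queue [sauna, porch, parlor, loft, cellar]
Visit sauna; enqueue patio, nursery → queue [porch, parlor, loft, cellar, patio, nursery]
Visit porch; enqueue pantry, lab → queue [parlor, loft, cellar, patio, nursery, pantry, lab]
Visit parlor; enqueue workshop, foyer → queue [loft, cellar, patio, nursery, pantry, lab, workshop, foyer]
Visit loft; enqueue terrace → queue [cellar, patio, nursery, pantry, lab, workshop, foyer, terrace]
Visit cellar; enqueue annex → queue [patio, nursery, pantry, lab, workshop, foyer, terrace, annex]
Visit patio → queue [nursery, pantry, lab, workshop, foyer, terrace, annex]
Visit nursery → queue [pantry, lab, workshop, foyer, terrace, annex]
Visit pantry → queue [lab, workshop, foyer, terrace, annex]
Visit lab → queue [workshop, foyer, terrace, annex]
Visit workshop; enqueue lobby → queue [foyer, terrace, annex, lobby]
Visit foyer → queue [terrace, annex, lobby]
Visit terrace → queue [annex, lobby]
Visit annex; enqueue chapel → queue [lobby, chapel]
Visit lobby → queue [chapel]
Visit chapel → queue []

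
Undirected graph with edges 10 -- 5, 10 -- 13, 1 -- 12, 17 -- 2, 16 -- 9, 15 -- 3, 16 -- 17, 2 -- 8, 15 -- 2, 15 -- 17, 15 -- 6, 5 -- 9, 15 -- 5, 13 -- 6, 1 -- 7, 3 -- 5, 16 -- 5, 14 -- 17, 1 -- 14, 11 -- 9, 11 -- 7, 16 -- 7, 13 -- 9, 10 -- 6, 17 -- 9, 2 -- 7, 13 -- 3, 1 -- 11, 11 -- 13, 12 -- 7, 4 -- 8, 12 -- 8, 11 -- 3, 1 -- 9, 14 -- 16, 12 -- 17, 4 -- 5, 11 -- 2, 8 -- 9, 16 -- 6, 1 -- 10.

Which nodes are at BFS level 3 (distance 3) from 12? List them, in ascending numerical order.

3, 5, 6, 13

Level 0: 12
Level 1: 1, 7, 8, 17
Level 2: 2, 4, 9, 10, 11, 14, 15, 16
Level 3: 3, 5, 6, 13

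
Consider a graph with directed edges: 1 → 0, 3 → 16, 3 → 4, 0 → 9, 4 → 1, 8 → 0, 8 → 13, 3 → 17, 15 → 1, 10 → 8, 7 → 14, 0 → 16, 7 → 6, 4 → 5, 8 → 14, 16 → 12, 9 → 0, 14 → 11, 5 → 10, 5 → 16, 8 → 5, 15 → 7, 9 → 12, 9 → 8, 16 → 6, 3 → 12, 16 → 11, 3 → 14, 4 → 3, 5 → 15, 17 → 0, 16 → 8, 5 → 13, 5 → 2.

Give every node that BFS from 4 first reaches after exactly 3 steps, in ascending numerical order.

6, 7, 8, 9, 11

Level 0: 4
Level 1: 1, 3, 5
Level 2: 0, 2, 10, 12, 13, 14, 15, 16, 17
Level 3: 6, 7, 8, 9, 11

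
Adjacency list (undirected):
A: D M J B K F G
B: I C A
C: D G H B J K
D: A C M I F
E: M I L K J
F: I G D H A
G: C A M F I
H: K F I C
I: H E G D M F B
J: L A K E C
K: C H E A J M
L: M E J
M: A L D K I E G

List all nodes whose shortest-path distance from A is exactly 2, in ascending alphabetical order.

C, E, H, I, L

Level 0: A
Level 1: B, D, F, G, J, K, M
Level 2: C, E, H, I, L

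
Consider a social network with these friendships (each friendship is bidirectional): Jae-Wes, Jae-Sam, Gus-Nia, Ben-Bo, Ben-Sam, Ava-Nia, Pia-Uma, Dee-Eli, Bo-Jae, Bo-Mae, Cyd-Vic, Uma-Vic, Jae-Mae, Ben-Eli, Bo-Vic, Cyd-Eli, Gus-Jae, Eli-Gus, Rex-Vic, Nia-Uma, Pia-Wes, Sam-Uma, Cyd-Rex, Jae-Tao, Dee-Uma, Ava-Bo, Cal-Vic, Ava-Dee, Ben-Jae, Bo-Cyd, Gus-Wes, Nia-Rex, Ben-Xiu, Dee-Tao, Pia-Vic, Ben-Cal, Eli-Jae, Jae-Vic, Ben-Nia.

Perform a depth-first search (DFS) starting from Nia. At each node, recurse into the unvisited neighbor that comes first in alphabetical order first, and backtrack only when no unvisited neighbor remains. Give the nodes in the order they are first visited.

Visit Nia
Nia → Ava
Ava → Bo
Bo → Ben
Ben → Cal
Cal → Vic
Vic → Cyd
Cyd → Eli
Eli → Dee
Dee → Tao
Tao → Jae
Jae → Gus
Gus → Wes
Wes → Pia
Pia → Uma
Uma → Sam
Jae → Mae
Cyd → Rex
Ben → Xiu

Nia, Ava, Bo, Ben, Cal, Vic, Cyd, Eli, Dee, Tao, Jae, Gus, Wes, Pia, Uma, Sam, Mae, Rex, Xiu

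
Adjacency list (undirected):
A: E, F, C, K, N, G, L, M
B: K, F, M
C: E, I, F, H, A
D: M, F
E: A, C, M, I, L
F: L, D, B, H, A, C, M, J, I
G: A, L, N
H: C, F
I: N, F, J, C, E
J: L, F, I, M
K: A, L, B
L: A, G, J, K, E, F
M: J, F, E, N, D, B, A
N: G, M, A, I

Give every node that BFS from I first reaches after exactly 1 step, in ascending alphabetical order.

Level 0: I
Level 1: C, E, F, J, N
Level 2: A, B, D, G, H, L, M
Level 3: K

C, E, F, J, N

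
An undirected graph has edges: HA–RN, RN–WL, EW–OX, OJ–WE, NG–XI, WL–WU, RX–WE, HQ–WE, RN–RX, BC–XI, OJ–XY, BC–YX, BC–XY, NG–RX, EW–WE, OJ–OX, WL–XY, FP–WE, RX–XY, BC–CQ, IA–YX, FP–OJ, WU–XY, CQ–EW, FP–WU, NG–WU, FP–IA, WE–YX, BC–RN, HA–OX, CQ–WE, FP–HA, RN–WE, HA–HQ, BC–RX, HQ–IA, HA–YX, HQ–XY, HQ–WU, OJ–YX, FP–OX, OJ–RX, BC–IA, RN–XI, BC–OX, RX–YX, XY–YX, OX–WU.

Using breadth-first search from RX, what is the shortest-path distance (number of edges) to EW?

Level 0: RX
Level 1: BC, NG, OJ, RN, WE, XY, YX
Level 2: CQ, EW, FP, HA, HQ, IA, OX, WL, WU, XI
EW first appears at level 2.

2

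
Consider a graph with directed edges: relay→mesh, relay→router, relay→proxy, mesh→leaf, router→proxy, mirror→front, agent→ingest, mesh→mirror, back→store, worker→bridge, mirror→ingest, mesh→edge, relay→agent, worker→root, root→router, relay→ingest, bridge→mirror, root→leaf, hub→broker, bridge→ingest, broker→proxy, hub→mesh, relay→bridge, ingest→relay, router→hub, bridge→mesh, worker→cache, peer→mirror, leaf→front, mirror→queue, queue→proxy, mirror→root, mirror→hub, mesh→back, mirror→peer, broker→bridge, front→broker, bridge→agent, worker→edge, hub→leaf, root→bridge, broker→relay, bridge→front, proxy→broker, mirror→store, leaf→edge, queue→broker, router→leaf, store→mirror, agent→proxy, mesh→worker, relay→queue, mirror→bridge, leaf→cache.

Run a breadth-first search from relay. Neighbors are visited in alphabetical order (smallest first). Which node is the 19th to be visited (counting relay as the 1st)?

store

Visit relay; enqueue agent, bridge, ingest, mesh, proxy, queue, router → queue [agent, bridge, ingest, mesh, proxy, queue, router]
Visit agent → queue [bridge, ingest, mesh, proxy, queue, router]
Visit bridge; enqueue front, mirror → queue [ingest, mesh, proxy, queue, router, front, mirror]
Visit ingest → queue [mesh, proxy, queue, router, front, mirror]
Visit mesh; enqueue back, edge, leaf, worker → queue [proxy, queue, router, front, mirror, back, edge, leaf, worker]
Visit proxy; enqueue broker → queue [queue, router, front, mirror, back, edge, leaf, worker, broker]
Visit queue → queue [router, front, mirror, back, edge, leaf, worker, broker]
Visit router; enqueue hub → queue [front, mirror, back, edge, leaf, worker, broker, hub]
Visit front → queue [mirror, back, edge, leaf, worker, broker, hub]
Visit mirror; enqueue peer, root, store → queue [back, edge, leaf, worker, broker, hub, peer, root, store]
Visit back → queue [edge, leaf, worker, broker, hub, peer, root, store]
Visit edge → queue [leaf, worker, broker, hub, peer, root, store]
Visit leaf; enqueue cache → queue [worker, broker, hub, peer, root, store, cache]
Visit worker → queue [broker, hub, peer, root, store, cache]
Visit broker → queue [hub, peer, root, store, cache]
Visit hub → queue [peer, root, store, cache]
Visit peer → queue [root, store, cache]
Visit root → queue [store, cache]
Visit store → queue [cache]
Visit cache → queue []

Visit order: relay, agent, bridge, ingest, mesh, proxy, queue, router, front, mirror, back, edge, leaf, worker, broker, hub, peer, root, store, cache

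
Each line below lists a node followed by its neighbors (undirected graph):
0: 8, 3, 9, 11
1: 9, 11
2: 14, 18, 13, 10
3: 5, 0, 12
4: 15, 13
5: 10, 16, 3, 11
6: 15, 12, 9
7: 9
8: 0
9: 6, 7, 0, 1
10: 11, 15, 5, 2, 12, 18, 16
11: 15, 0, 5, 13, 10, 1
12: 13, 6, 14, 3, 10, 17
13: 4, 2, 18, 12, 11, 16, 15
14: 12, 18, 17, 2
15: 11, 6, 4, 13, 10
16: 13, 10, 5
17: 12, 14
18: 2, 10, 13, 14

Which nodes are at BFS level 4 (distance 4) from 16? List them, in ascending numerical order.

8, 9

Level 0: 16
Level 1: 5, 10, 13
Level 2: 2, 3, 4, 11, 12, 15, 18
Level 3: 0, 1, 6, 14, 17
Level 4: 8, 9
Level 5: 7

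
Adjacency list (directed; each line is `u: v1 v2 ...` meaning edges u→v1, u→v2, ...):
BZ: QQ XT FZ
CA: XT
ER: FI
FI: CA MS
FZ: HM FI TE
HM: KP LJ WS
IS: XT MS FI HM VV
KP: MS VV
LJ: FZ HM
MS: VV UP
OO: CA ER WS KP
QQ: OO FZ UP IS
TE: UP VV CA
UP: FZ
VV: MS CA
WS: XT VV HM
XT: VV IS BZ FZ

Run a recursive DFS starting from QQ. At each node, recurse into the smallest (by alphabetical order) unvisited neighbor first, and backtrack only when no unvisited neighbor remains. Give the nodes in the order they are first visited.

QQ, FZ, FI, CA, XT, BZ, IS, HM, KP, MS, UP, VV, LJ, WS, TE, OO, ER

Visit QQ
QQ → FZ
FZ → FI
FI → CA
CA → XT
XT → BZ
XT → IS
IS → HM
HM → KP
KP → MS
MS → UP
MS → VV
HM → LJ
HM → WS
FZ → TE
QQ → OO
OO → ER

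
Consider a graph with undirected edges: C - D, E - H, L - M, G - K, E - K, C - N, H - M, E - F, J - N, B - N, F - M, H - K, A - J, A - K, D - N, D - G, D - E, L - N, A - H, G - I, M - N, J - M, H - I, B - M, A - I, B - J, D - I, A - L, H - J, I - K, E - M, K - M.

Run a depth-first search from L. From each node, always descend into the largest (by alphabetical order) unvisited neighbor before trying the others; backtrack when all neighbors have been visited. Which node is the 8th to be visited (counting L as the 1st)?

B

Visit L
L → N
N → M
M → K
K → I
I → H
H → J
J → B
J → A
H → E
E → F
E → D
D → G
D → C

Visit order: L, N, M, K, I, H, J, B, A, E, F, D, G, C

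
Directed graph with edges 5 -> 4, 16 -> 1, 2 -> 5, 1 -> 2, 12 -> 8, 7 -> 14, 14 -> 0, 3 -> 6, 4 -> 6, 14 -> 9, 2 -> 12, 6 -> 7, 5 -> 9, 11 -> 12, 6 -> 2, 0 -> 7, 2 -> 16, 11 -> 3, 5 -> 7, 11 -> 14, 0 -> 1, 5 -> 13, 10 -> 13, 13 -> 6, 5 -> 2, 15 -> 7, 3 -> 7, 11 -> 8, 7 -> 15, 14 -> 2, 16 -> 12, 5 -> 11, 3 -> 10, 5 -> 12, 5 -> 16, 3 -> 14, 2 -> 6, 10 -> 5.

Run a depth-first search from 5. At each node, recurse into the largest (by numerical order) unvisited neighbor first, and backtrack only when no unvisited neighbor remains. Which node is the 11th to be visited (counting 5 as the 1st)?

9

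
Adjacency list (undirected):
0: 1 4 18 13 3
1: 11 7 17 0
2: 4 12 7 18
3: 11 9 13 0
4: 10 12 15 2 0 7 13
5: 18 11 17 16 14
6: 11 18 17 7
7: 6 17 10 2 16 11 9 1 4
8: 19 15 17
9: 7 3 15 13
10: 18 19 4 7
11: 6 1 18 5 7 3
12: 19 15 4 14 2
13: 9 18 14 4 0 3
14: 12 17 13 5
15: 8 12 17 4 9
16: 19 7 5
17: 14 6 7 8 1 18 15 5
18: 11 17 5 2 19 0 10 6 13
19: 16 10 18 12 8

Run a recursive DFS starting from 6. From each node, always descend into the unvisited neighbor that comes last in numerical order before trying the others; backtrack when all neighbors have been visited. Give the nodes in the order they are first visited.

6, 18, 19, 16, 7, 17, 15, 12, 14, 13, 9, 3, 11, 5, 1, 0, 4, 10, 2, 8

Visit 6
6 → 18
18 → 19
19 → 16
16 → 7
7 → 17
17 → 15
15 → 12
12 → 14
14 → 13
13 → 9
9 → 3
3 → 11
11 → 5
11 → 1
1 → 0
0 → 4
4 → 10
4 → 2
15 → 8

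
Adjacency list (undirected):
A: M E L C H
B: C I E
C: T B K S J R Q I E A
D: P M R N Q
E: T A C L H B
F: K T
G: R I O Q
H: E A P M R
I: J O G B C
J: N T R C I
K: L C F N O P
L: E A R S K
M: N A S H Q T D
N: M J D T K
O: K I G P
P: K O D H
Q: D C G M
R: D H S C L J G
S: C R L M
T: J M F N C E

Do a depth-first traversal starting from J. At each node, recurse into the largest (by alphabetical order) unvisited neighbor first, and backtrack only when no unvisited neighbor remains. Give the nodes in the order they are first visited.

Visit J
J → T
T → N
N → M
M → S
S → R
R → L
L → K
K → P
P → O
O → I
I → G
G → Q
Q → D
Q → C
C → E
E → H
H → A
E → B
K → F

J → T → N → M → S → R → L → K → P → O → I → G → Q → D → C → E → H → A → B → F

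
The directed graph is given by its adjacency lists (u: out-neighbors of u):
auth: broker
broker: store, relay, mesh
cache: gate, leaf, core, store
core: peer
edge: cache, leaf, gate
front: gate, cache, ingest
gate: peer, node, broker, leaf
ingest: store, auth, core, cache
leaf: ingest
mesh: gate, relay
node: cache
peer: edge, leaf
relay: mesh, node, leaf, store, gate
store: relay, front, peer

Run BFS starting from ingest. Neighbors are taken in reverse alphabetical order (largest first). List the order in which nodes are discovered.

ingest, store, core, cache, auth, relay, peer, front, leaf, gate, broker, node, mesh, edge

Visit ingest; enqueue store, core, cache, auth → queue [store, core, cache, auth]
Visit store; enqueue relay, peer, front → queue [core, cache, auth, relay, peer, front]
Visit core → queue [cache, auth, relay, peer, front]
Visit cache; enqueue leaf, gate → queue [auth, relay, peer, front, leaf, gate]
Visit auth; enqueue broker → queue [relay, peer, front, leaf, gate, broker]
Visit relay; enqueue node, mesh → queue [peer, front, leaf, gate, broker, node, mesh]
Visit peer; enqueue edge → queue [front, leaf, gate, broker, node, mesh, edge]
Visit front → queue [leaf, gate, broker, node, mesh, edge]
Visit leaf → queue [gate, broker, node, mesh, edge]
Visit gate → queue [broker, node, mesh, edge]
Visit broker → queue [node, mesh, edge]
Visit node → queue [mesh, edge]
Visit mesh → queue [edge]
Visit edge → queue []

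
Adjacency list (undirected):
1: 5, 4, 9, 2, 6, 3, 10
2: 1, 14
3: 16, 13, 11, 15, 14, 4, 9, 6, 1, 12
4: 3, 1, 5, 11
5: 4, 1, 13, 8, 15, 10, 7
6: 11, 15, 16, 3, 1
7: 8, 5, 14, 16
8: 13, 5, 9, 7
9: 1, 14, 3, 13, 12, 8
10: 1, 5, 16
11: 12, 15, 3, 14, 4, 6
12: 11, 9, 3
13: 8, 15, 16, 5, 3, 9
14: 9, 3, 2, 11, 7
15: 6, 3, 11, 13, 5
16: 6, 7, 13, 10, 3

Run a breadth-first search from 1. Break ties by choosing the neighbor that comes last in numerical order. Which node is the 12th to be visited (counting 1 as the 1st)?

12

Visit 1; enqueue 10, 9, 6, 5, 4, 3, 2 → queue [10, 9, 6, 5, 4, 3, 2]
Visit 10; enqueue 16 → queue [9, 6, 5, 4, 3, 2, 16]
Visit 9; enqueue 14, 13, 12, 8 → queue [6, 5, 4, 3, 2, 16, 14, 13, 12, 8]
Visit 6; enqueue 15, 11 → queue [5, 4, 3, 2, 16, 14, 13, 12, 8, 15, 11]
Visit 5; enqueue 7 → queue [4, 3, 2, 16, 14, 13, 12, 8, 15, 11, 7]
Visit 4 → queue [3, 2, 16, 14, 13, 12, 8, 15, 11, 7]
Visit 3 → queue [2, 16, 14, 13, 12, 8, 15, 11, 7]
Visit 2 → queue [16, 14, 13, 12, 8, 15, 11, 7]
Visit 16 → queue [14, 13, 12, 8, 15, 11, 7]
Visit 14 → queue [13, 12, 8, 15, 11, 7]
Visit 13 → queue [12, 8, 15, 11, 7]
Visit 12 → queue [8, 15, 11, 7]
Visit 8 → queue [15, 11, 7]
Visit 15 → queue [11, 7]
Visit 11 → queue [7]
Visit 7 → queue []

Visit order: 1, 10, 9, 6, 5, 4, 3, 2, 16, 14, 13, 12, 8, 15, 11, 7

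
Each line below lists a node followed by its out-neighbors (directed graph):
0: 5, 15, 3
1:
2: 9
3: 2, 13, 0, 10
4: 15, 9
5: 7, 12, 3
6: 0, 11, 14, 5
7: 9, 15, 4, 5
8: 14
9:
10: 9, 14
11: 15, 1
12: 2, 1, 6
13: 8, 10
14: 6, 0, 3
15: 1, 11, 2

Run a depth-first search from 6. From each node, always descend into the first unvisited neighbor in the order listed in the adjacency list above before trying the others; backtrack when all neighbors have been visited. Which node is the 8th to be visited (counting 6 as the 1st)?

11

Visit 6
6 → 0
0 → 5
5 → 7
7 → 9
7 → 15
15 → 1
15 → 11
15 → 2
7 → 4
5 → 12
5 → 3
3 → 13
13 → 8
8 → 14
13 → 10

Visit order: 6, 0, 5, 7, 9, 15, 1, 11, 2, 4, 12, 3, 13, 8, 14, 10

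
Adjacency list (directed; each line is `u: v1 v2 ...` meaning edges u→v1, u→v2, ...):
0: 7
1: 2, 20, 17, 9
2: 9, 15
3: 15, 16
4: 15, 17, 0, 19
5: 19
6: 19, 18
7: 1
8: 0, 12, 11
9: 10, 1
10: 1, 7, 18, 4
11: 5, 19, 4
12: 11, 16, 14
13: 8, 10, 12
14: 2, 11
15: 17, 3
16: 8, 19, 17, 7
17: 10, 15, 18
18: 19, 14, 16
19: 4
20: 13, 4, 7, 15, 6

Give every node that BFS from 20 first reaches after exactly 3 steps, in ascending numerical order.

2, 9, 11, 14, 16

Level 0: 20
Level 1: 4, 6, 7, 13, 15
Level 2: 0, 1, 3, 8, 10, 12, 17, 18, 19
Level 3: 2, 9, 11, 14, 16
Level 4: 5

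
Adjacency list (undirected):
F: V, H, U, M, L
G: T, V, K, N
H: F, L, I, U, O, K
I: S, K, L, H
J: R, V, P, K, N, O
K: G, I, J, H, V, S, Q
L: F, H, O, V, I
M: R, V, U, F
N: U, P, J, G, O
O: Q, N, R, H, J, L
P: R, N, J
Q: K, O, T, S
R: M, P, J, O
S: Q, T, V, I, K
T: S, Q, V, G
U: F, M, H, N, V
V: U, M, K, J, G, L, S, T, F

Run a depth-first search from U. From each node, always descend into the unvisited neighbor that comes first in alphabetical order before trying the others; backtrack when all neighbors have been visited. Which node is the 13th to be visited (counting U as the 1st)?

R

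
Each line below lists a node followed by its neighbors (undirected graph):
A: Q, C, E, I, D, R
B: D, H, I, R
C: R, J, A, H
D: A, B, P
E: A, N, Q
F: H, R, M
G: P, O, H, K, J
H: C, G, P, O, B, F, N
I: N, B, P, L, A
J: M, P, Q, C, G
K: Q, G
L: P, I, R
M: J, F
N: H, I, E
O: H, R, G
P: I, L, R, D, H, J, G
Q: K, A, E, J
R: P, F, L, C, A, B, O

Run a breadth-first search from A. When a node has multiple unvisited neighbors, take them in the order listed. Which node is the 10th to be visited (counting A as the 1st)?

H

Visit A; enqueue Q, C, E, I, D, R → queue [Q, C, E, I, D, R]
Visit Q; enqueue K, J → queue [C, E, I, D, R, K, J]
Visit C; enqueue H → queue [E, I, D, R, K, J, H]
Visit E; enqueue N → queue [I, D, R, K, J, H, N]
Visit I; enqueue B, P, L → queue [D, R, K, J, H, N, B, P, L]
Visit D → queue [R, K, J, H, N, B, P, L]
Visit R; enqueue F, O → queue [K, J, H, N, B, P, L, F, O]
Visit K; enqueue G → queue [J, H, N, B, P, L, F, O, G]
Visit J; enqueue M → queue [H, N, B, P, L, F, O, G, M]
Visit H → queue [N, B, P, L, F, O, G, M]
Visit N → queue [B, P, L, F, O, G, M]
Visit B → queue [P, L, F, O, G, M]
Visit P → queue [L, F, O, G, M]
Visit L → queue [F, O, G, M]
Visit F → queue [O, G, M]
Visit O → queue [G, M]
Visit G → queue [M]
Visit M → queue []

Visit order: A, Q, C, E, I, D, R, K, J, H, N, B, P, L, F, O, G, M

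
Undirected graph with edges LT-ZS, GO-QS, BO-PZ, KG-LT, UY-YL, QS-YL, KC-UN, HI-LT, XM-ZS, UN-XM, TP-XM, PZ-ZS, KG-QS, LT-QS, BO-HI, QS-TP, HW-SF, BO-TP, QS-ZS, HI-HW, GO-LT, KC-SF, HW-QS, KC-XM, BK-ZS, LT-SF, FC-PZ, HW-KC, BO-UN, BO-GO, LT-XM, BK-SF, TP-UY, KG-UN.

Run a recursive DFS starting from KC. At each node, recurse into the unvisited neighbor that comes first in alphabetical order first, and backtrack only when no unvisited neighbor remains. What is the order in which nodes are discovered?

KC -> HW -> HI -> BO -> GO -> LT -> KG -> QS -> TP -> UY -> YL -> XM -> UN -> ZS -> BK -> SF -> PZ -> FC

Visit KC
KC → HW
HW → HI
HI → BO
BO → GO
GO → LT
LT → KG
KG → QS
QS → TP
TP → UY
UY → YL
TP → XM
XM → UN
XM → ZS
ZS → BK
BK → SF
ZS → PZ
PZ → FC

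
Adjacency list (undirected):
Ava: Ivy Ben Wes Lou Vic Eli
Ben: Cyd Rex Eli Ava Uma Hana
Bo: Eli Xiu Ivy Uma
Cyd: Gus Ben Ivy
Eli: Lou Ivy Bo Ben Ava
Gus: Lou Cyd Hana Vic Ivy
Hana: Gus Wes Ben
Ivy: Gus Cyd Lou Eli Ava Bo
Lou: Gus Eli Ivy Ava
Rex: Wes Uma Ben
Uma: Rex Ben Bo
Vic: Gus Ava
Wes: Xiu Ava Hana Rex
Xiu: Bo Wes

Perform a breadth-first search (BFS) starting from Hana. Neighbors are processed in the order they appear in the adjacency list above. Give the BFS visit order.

Hana, Gus, Wes, Ben, Lou, Cyd, Vic, Ivy, Xiu, Ava, Rex, Eli, Uma, Bo

Visit Hana; enqueue Gus, Wes, Ben → queue [Gus, Wes, Ben]
Visit Gus; enqueue Lou, Cyd, Vic, Ivy → queue [Wes, Ben, Lou, Cyd, Vic, Ivy]
Visit Wes; enqueue Xiu, Ava, Rex → queue [Ben, Lou, Cyd, Vic, Ivy, Xiu, Ava, Rex]
Visit Ben; enqueue Eli, Uma → queue [Lou, Cyd, Vic, Ivy, Xiu, Ava, Rex, Eli, Uma]
Visit Lou → queue [Cyd, Vic, Ivy, Xiu, Ava, Rex, Eli, Uma]
Visit Cyd → queue [Vic, Ivy, Xiu, Ava, Rex, Eli, Uma]
Visit Vic → queue [Ivy, Xiu, Ava, Rex, Eli, Uma]
Visit Ivy; enqueue Bo → queue [Xiu, Ava, Rex, Eli, Uma, Bo]
Visit Xiu → queue [Ava, Rex, Eli, Uma, Bo]
Visit Ava → queue [Rex, Eli, Uma, Bo]
Visit Rex → queue [Eli, Uma, Bo]
Visit Eli → queue [Uma, Bo]
Visit Uma → queue [Bo]
Visit Bo → queue []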